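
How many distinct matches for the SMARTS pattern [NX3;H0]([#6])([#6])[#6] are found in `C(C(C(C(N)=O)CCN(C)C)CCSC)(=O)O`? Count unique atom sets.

1

[NX3;H0]([#6])([#6])[#6] is the SMARTS for a tertiary amine: a trivalent nitrogen with no H, bonded to three carbons.
Exactly one fragment in the molecule meets all constraints, giving 1 match.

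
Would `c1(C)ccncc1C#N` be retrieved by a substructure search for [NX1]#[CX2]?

Yes

The pattern [NX1]#[CX2] describes a nitrogen triple-bonded to a two-connected carbon — a nitrile.
The molecule carries a nitrile (-C#N), whose atoms satisfy every constraint of the query, so the pattern matches.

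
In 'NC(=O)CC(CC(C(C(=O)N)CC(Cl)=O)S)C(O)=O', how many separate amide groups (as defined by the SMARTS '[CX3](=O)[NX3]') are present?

[CX3](=O)[NX3] is the SMARTS for an amide: a carbonyl carbon bonded to a trivalent nitrogen.
The molecule carries 2 separate instances of a primary amide (-C(=O)NH2) meeting every constraint; each maps to a distinct set of atoms, giving 2 matches.

2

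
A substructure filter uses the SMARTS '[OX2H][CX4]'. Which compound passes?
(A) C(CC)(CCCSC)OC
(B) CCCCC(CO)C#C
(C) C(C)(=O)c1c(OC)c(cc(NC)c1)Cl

B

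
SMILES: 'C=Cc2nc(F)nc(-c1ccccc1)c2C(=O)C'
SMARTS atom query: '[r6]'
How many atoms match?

12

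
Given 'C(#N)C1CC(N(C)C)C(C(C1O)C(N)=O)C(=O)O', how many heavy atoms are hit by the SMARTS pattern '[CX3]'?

2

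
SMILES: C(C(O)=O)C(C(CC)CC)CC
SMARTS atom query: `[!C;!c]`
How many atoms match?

2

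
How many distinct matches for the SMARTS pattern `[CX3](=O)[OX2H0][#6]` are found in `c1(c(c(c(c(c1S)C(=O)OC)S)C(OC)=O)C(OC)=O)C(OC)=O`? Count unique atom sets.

[CX3](=O)[OX2H0][#6] is the SMARTS for an ester: a carbonyl carbon bonded to an oxygen that is itself bonded to carbon (no H on that O).
The molecule carries 4 separate instances of a methyl-ester group (-C(=O)OCH3) meeting every constraint; each maps to a distinct set of atoms, giving 4 matches.

4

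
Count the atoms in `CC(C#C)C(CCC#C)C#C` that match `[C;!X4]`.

Check the 11 heavy atoms by environment: 5× C (X4) → no; 6× C (X2) → match.
That gives 6 matching atoms.

6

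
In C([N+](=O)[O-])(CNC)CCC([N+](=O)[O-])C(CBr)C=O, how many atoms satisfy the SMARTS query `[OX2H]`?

The query [OX2H] means: aliphatic oxygen with two connections, one of which is H — an -OH oxygen.
Check the 18 heavy atoms by environment: 4× C (H2, X4) → no; 3× C (H1, X4) → no; 1× C (H1, X3) → no; 3× O (H0, X1) → no; 2× N (charge +1, H0, X3) → no; 2× O (charge -1, H0, X1) → no; 1× Br (H0, X1) → no; 1× N (H1, X3) → no; 1× C (H3, X4) → no.
No environment satisfies the query, so 0 matching atoms.

0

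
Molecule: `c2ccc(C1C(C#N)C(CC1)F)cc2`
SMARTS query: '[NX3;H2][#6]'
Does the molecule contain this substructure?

No

The pattern [NX3;H2][#6] describes a trivalent nitrogen with two H attached to carbon — a primary amine.
The closest candidate here is a nitrile (-C#N), but the nitrogen is NX1 (triple-bonded), not NX3 with two H. No other fragment satisfies the full query, so there is no match.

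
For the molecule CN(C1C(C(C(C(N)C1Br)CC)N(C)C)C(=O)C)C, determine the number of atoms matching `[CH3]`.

6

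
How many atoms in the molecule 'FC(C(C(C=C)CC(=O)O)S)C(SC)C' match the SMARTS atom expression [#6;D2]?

2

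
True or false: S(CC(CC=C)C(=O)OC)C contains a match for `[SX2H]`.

The pattern [SX2H] describes an aliphatic sulfur with two connections, one being H — a thiol.
The closest candidate here is a methylthio ether (-SCH3), but the sulfur has H0 (bonded to two carbons), not H1. No other fragment satisfies the full query, so there is no match.

False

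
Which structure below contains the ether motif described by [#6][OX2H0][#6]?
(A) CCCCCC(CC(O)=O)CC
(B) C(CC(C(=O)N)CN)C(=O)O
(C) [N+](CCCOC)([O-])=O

[#6][OX2H0][#6] describes an aliphatic oxygen bridging two carbons with no H on the oxygen (an ether).
(A) has a carboxylic acid group (-C(=O)OH) but the -OH oxygen has H1; the =O is OX1, not OX2.
(B) has a carboxylic acid group (-C(=O)OH) but the -OH oxygen has H1; the =O is OX1, not OX2.
(C) contains a methoxy ether (-OCH3), which satisfies every atom and bond constraint.
So the answer is (C).

C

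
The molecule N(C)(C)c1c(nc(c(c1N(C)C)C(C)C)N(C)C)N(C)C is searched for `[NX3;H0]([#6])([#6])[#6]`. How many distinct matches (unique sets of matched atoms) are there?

4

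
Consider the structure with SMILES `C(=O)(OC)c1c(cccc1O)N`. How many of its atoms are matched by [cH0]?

3

The query [cH0] means: aromatic carbon with no attached hydrogen (substituted or ring-fusion).
Check the 12 heavy atoms by environment: 3× c (aromatic, H1) → no; 3× c (aromatic, H0) → match; 1× N (H2) → no; 1× C (H0) → no; 2× O (H0) → no; 1× C (H3) → no; 1× O (H1) → no.
That gives 3 matching atoms.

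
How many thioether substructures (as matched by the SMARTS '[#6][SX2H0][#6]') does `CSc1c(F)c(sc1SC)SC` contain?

3

[#6][SX2H0][#6] is the SMARTS for a thioether: an aliphatic sulfur bridging two carbons with no H on the sulfur.
The molecule carries 3 separate instances of a methylthio ether (-SCH3) meeting every constraint; each maps to a distinct set of atoms, giving 3 matches.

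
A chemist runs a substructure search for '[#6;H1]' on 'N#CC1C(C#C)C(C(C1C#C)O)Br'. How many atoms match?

7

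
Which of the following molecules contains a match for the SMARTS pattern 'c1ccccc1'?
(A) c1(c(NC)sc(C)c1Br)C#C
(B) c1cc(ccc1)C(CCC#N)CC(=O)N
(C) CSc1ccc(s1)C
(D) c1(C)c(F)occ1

B

c1ccccc1 describes six aromatic carbons in a ring (a benzene ring).
(A) has a methyl group (-CH3) but no six-membered all-carbon aromatic ring is present.
(B) contains a phenyl ring, which satisfies every atom and bond constraint.
(C) has a methyl group (-CH3) but no six-membered all-carbon aromatic ring is present.
(D) has a methyl group (-CH3) but no six-membered all-carbon aromatic ring is present.
So the answer is (B).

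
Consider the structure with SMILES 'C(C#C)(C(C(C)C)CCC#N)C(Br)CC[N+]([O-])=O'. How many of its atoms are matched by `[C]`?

13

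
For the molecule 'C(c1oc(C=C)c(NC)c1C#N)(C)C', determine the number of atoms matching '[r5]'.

5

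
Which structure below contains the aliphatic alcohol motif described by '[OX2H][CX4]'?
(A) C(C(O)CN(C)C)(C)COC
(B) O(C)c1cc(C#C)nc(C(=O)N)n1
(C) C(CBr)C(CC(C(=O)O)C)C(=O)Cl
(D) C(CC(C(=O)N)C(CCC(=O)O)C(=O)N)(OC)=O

A

[OX2H][CX4] describes a hydroxyl oxygen bound to an sp3 (X4) carbon (an aliphatic alcohol).
(A) contains a hydroxyl group (-OH), which satisfies every atom and bond constraint.
(B) has a methoxy ether (-OCH3) but the oxygen has H0 (ether), not H1.
(C) has a carboxylic acid group (-C(=O)OH) but the -OH is on a CX3 carbonyl carbon, not a CX4 carbon.
(D) has a carboxylic acid group (-C(=O)OH) but the -OH is on a CX3 carbonyl carbon, not a CX4 carbon.
So the answer is (A).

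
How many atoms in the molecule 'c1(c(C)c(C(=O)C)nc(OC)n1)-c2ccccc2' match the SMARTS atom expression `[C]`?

4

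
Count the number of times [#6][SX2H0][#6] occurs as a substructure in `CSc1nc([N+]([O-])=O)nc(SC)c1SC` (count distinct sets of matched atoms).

3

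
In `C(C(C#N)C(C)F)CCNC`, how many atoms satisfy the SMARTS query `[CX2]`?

1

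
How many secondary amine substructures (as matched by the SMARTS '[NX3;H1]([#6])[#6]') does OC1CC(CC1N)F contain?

[NX3;H1]([#6])[#6] is the SMARTS for a secondary amine: a trivalent nitrogen with one H, bonded to two carbons.
The molecule has a primary amino group (-NH2), but the nitrogen has H2 and only one carbon neighbour; nothing else fits, so there are 0 matches.

0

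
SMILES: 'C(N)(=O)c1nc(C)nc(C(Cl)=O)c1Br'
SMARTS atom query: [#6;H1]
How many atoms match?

0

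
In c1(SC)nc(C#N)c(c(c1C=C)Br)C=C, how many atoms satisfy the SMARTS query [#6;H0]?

6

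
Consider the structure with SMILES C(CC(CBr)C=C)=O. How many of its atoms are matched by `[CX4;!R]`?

The query [CX4;!R] means: aliphatic carbon with four total connections, not in a ring.
Check the 8 heavy atoms by environment: 3× C (X4, acyclic) → match; 1× Br (X1, acyclic) → no; 3× C (X3, acyclic) → no; 1× O (X1, acyclic) → no.
That gives 3 matching atoms.

3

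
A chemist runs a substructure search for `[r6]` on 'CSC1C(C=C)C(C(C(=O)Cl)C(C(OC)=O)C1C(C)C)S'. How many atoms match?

6

Check the 21 heavy atoms by environment: 6× C (in 6-ring) → match; 9× C (acyclic) → no; 2× S (acyclic) → no; 3× O (acyclic) → no; 1× Cl (acyclic) → no.
That gives 6 matching atoms.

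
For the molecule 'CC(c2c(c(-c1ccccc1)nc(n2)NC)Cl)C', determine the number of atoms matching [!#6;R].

2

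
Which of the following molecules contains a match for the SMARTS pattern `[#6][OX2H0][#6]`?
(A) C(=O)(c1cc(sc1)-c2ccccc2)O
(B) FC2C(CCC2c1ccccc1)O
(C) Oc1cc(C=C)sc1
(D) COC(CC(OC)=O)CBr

D

[#6][OX2H0][#6] describes an aliphatic oxygen bridging two carbons with no H on the oxygen (an ether).
(A) has a carboxylic acid group (-C(=O)OH) but the -OH oxygen has H1; the =O is OX1, not OX2.
(B) has a hydroxyl group (-OH) but the oxygen has H1, not H0 bridging two carbons.
(C) has a hydroxyl group (-OH) but the oxygen has H1, not H0 bridging two carbons.
(D) contains a methoxy ether (-OCH3), which satisfies every atom and bond constraint.
So the answer is (D).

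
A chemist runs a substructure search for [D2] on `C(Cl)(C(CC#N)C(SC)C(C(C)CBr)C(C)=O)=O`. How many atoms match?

4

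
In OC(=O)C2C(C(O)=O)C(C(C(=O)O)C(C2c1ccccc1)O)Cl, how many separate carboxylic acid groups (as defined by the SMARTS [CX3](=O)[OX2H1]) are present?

[CX3](=O)[OX2H1] is the SMARTS for a carboxylic acid: an sp2 carbon double-bonded to O and single-bonded to an -OH oxygen.
The molecule carries 3 separate instances of a carboxylic acid group (-C(=O)OH) meeting every constraint; each maps to a distinct set of atoms, giving 3 matches.

3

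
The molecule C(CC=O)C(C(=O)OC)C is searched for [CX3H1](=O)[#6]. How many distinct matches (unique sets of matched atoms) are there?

1

[CX3H1](=O)[#6] is the SMARTS for an aldehyde: an sp2 carbon with one H, double-bonded to O and single-bonded to carbon.
Exactly one fragment in the molecule meets all constraints, giving 1 match.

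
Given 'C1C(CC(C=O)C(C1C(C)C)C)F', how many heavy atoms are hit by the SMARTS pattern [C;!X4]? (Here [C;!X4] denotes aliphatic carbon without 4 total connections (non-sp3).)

The query [C;!X4] means: aliphatic carbon that does not have four total connections.
Check the 13 heavy atoms by environment: 10× C (X4) → no; 1× C (X3) → match; 1× O (X1) → no; 1× F (X1) → no.
That gives 1 matching atom.

1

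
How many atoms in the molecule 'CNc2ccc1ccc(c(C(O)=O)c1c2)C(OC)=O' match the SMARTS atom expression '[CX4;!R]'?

2

The query [CX4;!R] means: aliphatic carbon with four total connections, not in a ring.
Check the 19 heavy atoms by environment: 10× c (aromatic, X3, in 6-ring) → no; 2× C (X3, acyclic) → no; 2× O (X1, acyclic) → no; 2× O (X2, acyclic) → no; 2× C (X4, acyclic) → match; 1× N (X3, acyclic) → no.
That gives 2 matching atoms.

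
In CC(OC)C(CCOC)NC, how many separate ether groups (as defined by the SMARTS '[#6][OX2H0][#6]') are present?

2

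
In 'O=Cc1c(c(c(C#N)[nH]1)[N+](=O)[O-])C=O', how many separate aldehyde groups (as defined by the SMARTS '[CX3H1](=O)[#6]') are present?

2

[CX3H1](=O)[#6] is the SMARTS for an aldehyde: an sp2 carbon with one H, double-bonded to O and single-bonded to carbon.
The molecule carries 2 separate instances of an aldehyde (-CHO) meeting every constraint; each maps to a distinct set of atoms, giving 2 matches.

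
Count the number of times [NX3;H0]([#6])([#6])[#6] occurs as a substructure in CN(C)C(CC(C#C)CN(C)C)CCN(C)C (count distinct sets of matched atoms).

3

[NX3;H0]([#6])([#6])[#6] is the SMARTS for a tertiary amine: a trivalent nitrogen with no H, bonded to three carbons.
The molecule carries 3 separate instances of a dimethylamino group (-N(CH3)2) meeting every constraint; each maps to a distinct set of atoms, giving 3 matches.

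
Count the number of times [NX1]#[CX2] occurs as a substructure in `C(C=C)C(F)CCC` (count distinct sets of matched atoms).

0

[NX1]#[CX2] is the SMARTS for a nitrile: a nitrogen triple-bonded to a two-connected carbon.
No fragment in the molecule satisfies every constraint, giving 0 matches.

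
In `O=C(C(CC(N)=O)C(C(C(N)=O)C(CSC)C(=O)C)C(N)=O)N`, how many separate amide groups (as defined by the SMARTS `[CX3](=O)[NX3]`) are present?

4

[CX3](=O)[NX3] is the SMARTS for an amide: a carbonyl carbon bonded to a trivalent nitrogen.
The molecule carries 4 separate instances of a primary amide (-C(=O)NH2) meeting every constraint; each maps to a distinct set of atoms, giving 4 matches.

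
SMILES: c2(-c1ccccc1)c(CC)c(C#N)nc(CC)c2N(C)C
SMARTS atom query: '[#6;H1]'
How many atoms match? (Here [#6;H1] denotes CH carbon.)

The query [#6;H1] means: any carbon bearing exactly one hydrogen.
Check the 21 heavy atoms by environment: 1× n (aromatic, H0) → no; 6× c (aromatic, H0) → no; 2× N (H0) → no; 4× C (H3) → no; 1× C (H0) → no; 2× C (H2) → no; 5× c (aromatic, H1) → match.
That gives 5 matching atoms.

5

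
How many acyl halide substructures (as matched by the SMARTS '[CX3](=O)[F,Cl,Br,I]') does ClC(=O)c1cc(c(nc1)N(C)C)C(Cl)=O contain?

2

[CX3](=O)[F,Cl,Br,I] is the SMARTS for an acyl halide: a carbonyl carbon bonded to a halogen.
The molecule carries 2 separate instances of an acyl chloride (-C(=O)Cl) meeting every constraint; each maps to a distinct set of atoms, giving 2 matches.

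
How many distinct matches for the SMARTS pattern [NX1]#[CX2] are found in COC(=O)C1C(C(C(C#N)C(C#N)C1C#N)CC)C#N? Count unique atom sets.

4

[NX1]#[CX2] is the SMARTS for a nitrile: a nitrogen triple-bonded to a two-connected carbon.
The molecule carries 4 separate instances of a nitrile (-C#N) meeting every constraint; each maps to a distinct set of atoms, giving 4 matches.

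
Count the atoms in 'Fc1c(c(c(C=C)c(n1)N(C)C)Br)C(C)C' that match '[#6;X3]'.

7

The query [#6;X3] means: any carbon (aromatic or not) with three total connections.
Check the 16 heavy atoms by environment: 1× n (aromatic, X2) → no; 5× c (aromatic, X3) → match; 5× C (X4) → no; 1× N (X3) → no; 1× Br (X1) → no; 1× F (X1) → no; 2× C (X3) → match.
Summing the matching environments: 5 + 2 = 7 matching atoms.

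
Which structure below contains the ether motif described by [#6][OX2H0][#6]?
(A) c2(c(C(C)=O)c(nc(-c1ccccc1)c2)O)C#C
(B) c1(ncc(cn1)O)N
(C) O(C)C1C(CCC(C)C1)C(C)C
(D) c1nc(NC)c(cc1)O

[#6][OX2H0][#6] describes an aliphatic oxygen bridging two carbons with no H on the oxygen (an ether).
(A) has a hydroxyl group (-OH) but the oxygen has H1, not H0 bridging two carbons.
(B) has a hydroxyl group (-OH) but the oxygen has H1, not H0 bridging two carbons.
(C) contains a methoxy ether (-OCH3), which satisfies every atom and bond constraint.
(D) has a hydroxyl group (-OH) but the oxygen has H1, not H0 bridging two carbons.
So the answer is (C).

C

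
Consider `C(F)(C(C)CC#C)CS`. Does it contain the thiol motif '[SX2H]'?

Yes

The pattern [SX2H] describes an aliphatic sulfur with two connections, one being H — a thiol.
The molecule carries a thiol (-SH), whose atoms satisfy every constraint of the query, so the pattern matches.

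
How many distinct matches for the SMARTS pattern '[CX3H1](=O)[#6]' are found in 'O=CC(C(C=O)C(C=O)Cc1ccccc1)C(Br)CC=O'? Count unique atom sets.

[CX3H1](=O)[#6] is the SMARTS for an aldehyde: an sp2 carbon with one H, double-bonded to O and single-bonded to carbon.
The molecule carries 4 separate instances of an aldehyde (-CHO) meeting every constraint; each maps to a distinct set of atoms, giving 4 matches.

4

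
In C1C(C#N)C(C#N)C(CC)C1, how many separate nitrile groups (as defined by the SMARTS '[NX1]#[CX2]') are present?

2

[NX1]#[CX2] is the SMARTS for a nitrile: a nitrogen triple-bonded to a two-connected carbon.
The molecule carries 2 separate instances of a nitrile (-C#N) meeting every constraint; each maps to a distinct set of atoms, giving 2 matches.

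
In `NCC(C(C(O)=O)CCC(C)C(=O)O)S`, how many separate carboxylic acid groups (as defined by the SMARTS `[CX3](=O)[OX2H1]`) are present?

2

[CX3](=O)[OX2H1] is the SMARTS for a carboxylic acid: an sp2 carbon double-bonded to O and single-bonded to an -OH oxygen.
The molecule carries 2 separate instances of a carboxylic acid group (-C(=O)OH) meeting every constraint; each maps to a distinct set of atoms, giving 2 matches.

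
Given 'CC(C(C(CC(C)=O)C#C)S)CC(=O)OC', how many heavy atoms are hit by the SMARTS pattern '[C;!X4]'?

4

Check the 16 heavy atoms by environment: 8× C (X4) → no; 2× C (X2) → match; 1× S (X2) → no; 2× C (X3) → match; 2× O (X1) → no; 1× O (X2) → no.
Summing the matching environments: 2 + 2 = 4 matching atoms.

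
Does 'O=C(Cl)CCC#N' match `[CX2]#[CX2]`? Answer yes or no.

The pattern [CX2]#[CX2] describes a carbon-carbon triple bond — an alkyne.
The closest candidate here is a nitrile (-C#N), but the triple bond is C#N, not C#C. No other fragment satisfies the full query, so there is no match.

No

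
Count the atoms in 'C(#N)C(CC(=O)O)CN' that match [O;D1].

The query [O;D1] means: aliphatic oxygen bonded to exactly one heavy atom.
Check the 9 heavy atoms by environment: 3× C (D2) → no; 2× C (D3) → no; 2× N (D1) → no; 2× O (D1) → match.
That gives 2 matching atoms.

2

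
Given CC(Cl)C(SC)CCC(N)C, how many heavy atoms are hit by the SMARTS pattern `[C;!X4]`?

0

The query [C;!X4] means: aliphatic carbon that does not have four total connections.
Check the 11 heavy atoms by environment: 8× C (X4) → no; 1× Cl (X1) → no; 1× S (X2) → no; 1× N (X3) → no.
No environment satisfies the query, so 0 matching atoms.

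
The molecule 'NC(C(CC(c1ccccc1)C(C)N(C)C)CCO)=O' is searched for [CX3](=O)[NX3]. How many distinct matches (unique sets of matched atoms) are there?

[CX3](=O)[NX3] is the SMARTS for an amide: a carbonyl carbon bonded to a trivalent nitrogen.
Exactly one fragment in the molecule meets all constraints, giving 1 match.

1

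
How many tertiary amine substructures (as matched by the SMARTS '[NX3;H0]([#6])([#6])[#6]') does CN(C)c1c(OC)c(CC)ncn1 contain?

[NX3;H0]([#6])([#6])[#6] is the SMARTS for a tertiary amine: a trivalent nitrogen with no H, bonded to three carbons.
Exactly one fragment in the molecule meets all constraints, giving 1 match.

1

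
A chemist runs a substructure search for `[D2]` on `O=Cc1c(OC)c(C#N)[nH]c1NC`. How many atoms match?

Check the 13 heavy atoms by environment: 1× n (aromatic, D2) → match; 4× c (aromatic, D3) → no; 2× C (D2) → match; 1× O (D1) → no; 1× N (D2) → match; 2× C (D1) → no; 1× N (D1) → no; 1× O (D2) → match.
Summing the matching environments: 1 + 2 + 1 + 1 = 5 matching atoms.

5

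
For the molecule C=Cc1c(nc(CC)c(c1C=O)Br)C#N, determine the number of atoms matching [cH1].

The query [cH1] means: aromatic carbon bearing exactly one hydrogen.
Check the 15 heavy atoms by environment: 1× n (aromatic, H0) → no; 5× c (aromatic, H0) → no; 1× C (H0) → no; 1× N (H0) → no; 1× Br (H0) → no; 2× C (H1) → no; 2× C (H2) → no; 1× C (H3) → no; 1× O (H0) → no.
No environment satisfies the query, so 0 matching atoms.

0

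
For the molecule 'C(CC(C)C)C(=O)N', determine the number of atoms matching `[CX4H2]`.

2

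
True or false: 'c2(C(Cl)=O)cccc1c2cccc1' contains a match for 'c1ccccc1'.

True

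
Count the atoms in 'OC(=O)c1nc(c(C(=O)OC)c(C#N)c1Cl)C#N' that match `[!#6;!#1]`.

8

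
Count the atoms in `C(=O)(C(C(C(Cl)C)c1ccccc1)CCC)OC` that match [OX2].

1

The query [OX2] means: aliphatic oxygen with two total connections — ether, hydroxyl, or ester single-bond O.
Check the 18 heavy atoms by environment: 8× C (X4) → no; 6× c (aromatic, X3) → no; 1× C (X3) → no; 1× O (X1) → no; 1× O (X2) → match; 1× Cl (X1) → no.
That gives 1 matching atom.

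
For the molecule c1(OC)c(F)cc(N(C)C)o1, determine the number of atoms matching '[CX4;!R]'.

3

Check the 11 heavy atoms by environment: 1× o (aromatic, X2, in 5-ring) → no; 4× c (aromatic, X3, in 5-ring) → no; 1× F (X1, acyclic) → no; 1× N (X3, acyclic) → no; 3× C (X4, acyclic) → match; 1× O (X2, acyclic) → no.
That gives 3 matching atoms.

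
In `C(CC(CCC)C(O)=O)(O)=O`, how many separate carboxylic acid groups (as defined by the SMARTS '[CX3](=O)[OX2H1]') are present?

[CX3](=O)[OX2H1] is the SMARTS for a carboxylic acid: an sp2 carbon double-bonded to O and single-bonded to an -OH oxygen.
The molecule carries 2 separate instances of a carboxylic acid group (-C(=O)OH) meeting every constraint; each maps to a distinct set of atoms, giving 2 matches.

2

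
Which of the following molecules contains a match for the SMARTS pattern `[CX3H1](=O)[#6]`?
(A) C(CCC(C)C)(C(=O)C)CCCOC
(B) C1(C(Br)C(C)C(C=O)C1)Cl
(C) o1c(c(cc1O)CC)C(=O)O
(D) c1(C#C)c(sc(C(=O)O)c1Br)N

B

[CX3H1](=O)[#6] describes an sp2 carbon with one H, double-bonded to O and single-bonded to carbon (an aldehyde).
(A) has an acetyl/ketone group (-C(=O)CH3) but the carbonyl carbon has H0 (two carbon neighbours), not H1.
(B) contains an aldehyde (-CHO), which satisfies every atom and bond constraint.
(C) has a carboxylic acid group (-C(=O)OH) but the carbonyl carbon has H0 and is bonded to O, not H1.
(D) has a carboxylic acid group (-C(=O)OH) but the carbonyl carbon has H0 and is bonded to O, not H1.
So the answer is (B).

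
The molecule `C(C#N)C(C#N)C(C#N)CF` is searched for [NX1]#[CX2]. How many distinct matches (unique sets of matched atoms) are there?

3

[NX1]#[CX2] is the SMARTS for a nitrile: a nitrogen triple-bonded to a two-connected carbon.
The molecule carries 3 separate instances of a nitrile (-C#N) meeting every constraint; each maps to a distinct set of atoms, giving 3 matches.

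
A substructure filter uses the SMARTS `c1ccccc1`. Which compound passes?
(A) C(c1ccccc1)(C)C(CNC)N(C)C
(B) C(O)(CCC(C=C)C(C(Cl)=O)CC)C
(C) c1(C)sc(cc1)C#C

c1ccccc1 describes six aromatic carbons in a ring (a benzene ring).
(A) contains a phenyl ring, which satisfies every atom and bond constraint.
(B) has a methyl group (-CH3) but no six-membered all-carbon aromatic ring is present.
(C) has a methyl group (-CH3) but no six-membered all-carbon aromatic ring is present.
So the answer is (A).

A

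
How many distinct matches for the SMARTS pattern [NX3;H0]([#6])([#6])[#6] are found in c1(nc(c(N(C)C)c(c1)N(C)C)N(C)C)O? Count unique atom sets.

3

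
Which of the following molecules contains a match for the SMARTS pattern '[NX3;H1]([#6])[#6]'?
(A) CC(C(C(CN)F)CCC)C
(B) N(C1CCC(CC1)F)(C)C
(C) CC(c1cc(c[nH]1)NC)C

C

[NX3;H1]([#6])[#6] describes a trivalent nitrogen with one H, bonded to two carbons (a secondary amine).
(A) has a primary amino group (-NH2) but the nitrogen has H2 and only one carbon neighbour.
(B) has a dimethylamino group (-N(CH3)2) but the nitrogen has H0, not H1.
(C) contains an N-methylamino group (-NHCH3), which satisfies every atom and bond constraint.
So the answer is (C).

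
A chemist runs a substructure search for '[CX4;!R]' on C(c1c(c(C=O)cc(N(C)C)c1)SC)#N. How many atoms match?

3

The query [CX4;!R] means: aliphatic carbon with four total connections, not in a ring.
Check the 15 heavy atoms by environment: 6× c (aromatic, X3, in 6-ring) → no; 1× C (X3, acyclic) → no; 1× O (X1, acyclic) → no; 1× N (X3, acyclic) → no; 3× C (X4, acyclic) → match; 1× C (X2, acyclic) → no; 1× N (X1, acyclic) → no; 1× S (X2, acyclic) → no.
That gives 3 matching atoms.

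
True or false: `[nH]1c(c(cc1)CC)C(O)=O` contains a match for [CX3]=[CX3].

False

The pattern [CX3]=[CX3] describes a non-aromatic C=C double bond between two sp2 carbons — an alkene.
The closest candidate here is an ethyl group (-CH2CH3), but its C-C bond is a single bond between CX4 carbons, not CX3=CX3. No other fragment satisfies the full query, so there is no match.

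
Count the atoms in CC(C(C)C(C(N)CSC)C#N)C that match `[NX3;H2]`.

1

The query [NX3;H2] means: aliphatic N with 3 total connections, two of them H — an -NH2 nitrogen (amine or amide).
Check the 13 heavy atoms by environment: 1× C (H2, X4) → no; 4× C (H1, X4) → no; 4× C (H3, X4) → no; 1× C (H0, X2) → no; 1× N (H0, X1) → no; 1× S (H0, X2) → no; 1× N (H2, X3) → match.
That gives 1 matching atom.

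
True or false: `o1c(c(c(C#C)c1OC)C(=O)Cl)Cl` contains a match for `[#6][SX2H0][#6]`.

False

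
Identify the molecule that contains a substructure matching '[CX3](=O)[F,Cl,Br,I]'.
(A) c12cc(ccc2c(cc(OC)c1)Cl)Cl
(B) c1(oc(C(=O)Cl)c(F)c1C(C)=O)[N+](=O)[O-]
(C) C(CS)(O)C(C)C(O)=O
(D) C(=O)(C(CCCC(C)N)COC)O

B

[CX3](=O)[F,Cl,Br,I] describes a carbonyl carbon bonded to a halogen (an acyl halide).
(A) has a chloro substituent but the Cl is not on a carbonyl carbon.
(B) contains an acyl chloride (-C(=O)Cl), which satisfies every atom and bond constraint.
(C) has a carboxylic acid group (-C(=O)OH) but the carbonyl is bonded to -OH, not to a halogen.
(D) has a carboxylic acid group (-C(=O)OH) but the carbonyl is bonded to -OH, not to a halogen.
So the answer is (B).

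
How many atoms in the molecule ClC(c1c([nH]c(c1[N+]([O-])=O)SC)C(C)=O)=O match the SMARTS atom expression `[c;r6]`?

0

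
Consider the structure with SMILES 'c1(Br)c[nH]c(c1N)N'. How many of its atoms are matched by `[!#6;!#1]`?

The query [!#6;!#1] means: not carbon and not hydrogen — any heteroatom.
Check the 8 heavy atoms by environment: 1× n (aromatic) → match; 4× c (aromatic) → no; 2× N → match; 1× Br → match.
Summing the matching environments: 1 + 2 + 1 = 4 matching atoms.

4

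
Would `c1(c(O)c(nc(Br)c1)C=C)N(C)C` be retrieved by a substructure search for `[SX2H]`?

The pattern [SX2H] describes an aliphatic sulfur with two connections, one being H — a thiol.
The closest candidate here is a hydroxyl group (-OH), but it is an -OH, not an -SH. No other fragment satisfies the full query, so there is no match.

No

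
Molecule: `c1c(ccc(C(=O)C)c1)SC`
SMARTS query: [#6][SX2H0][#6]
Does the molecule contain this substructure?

Yes

The pattern [#6][SX2H0][#6] describes an aliphatic sulfur bridging two carbons with no H on the sulfur — a thioether.
The molecule carries a methylthio ether (-SCH3), whose atoms satisfy every constraint of the query, so the pattern matches.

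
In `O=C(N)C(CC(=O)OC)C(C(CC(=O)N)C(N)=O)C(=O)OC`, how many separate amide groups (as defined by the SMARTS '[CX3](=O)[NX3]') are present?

[CX3](=O)[NX3] is the SMARTS for an amide: a carbonyl carbon bonded to a trivalent nitrogen.
The molecule carries 3 separate instances of a primary amide (-C(=O)NH2) meeting every constraint; each maps to a distinct set of atoms, giving 3 matches.

3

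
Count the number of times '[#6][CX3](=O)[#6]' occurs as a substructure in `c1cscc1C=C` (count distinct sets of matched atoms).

[#6][CX3](=O)[#6] is the SMARTS for a ketone: a carbonyl carbon (no H) flanked by two carbons.
No fragment in the molecule satisfies every constraint, giving 0 matches.

0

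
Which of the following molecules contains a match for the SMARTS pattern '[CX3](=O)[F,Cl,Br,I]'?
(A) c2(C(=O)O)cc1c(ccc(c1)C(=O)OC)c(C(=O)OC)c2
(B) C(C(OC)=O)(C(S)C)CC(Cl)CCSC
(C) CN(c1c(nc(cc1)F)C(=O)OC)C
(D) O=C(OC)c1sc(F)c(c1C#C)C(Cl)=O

D

[CX3](=O)[F,Cl,Br,I] describes a carbonyl carbon bonded to a halogen (an acyl halide).
(A) has a methyl-ester group (-C(=O)OCH3) but the carbonyl is bonded to -O-C, not to a halogen.
(B) has a methyl-ester group (-C(=O)OCH3) but the carbonyl is bonded to -O-C, not to a halogen.
(C) has a methyl-ester group (-C(=O)OCH3) but the carbonyl is bonded to -O-C, not to a halogen.
(D) contains an acyl chloride (-C(=O)Cl), which satisfies every atom and bond constraint.
So the answer is (D).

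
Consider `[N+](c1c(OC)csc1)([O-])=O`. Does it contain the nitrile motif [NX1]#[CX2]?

The pattern [NX1]#[CX2] describes a nitrogen triple-bonded to a two-connected carbon — a nitrile.
The closest candidate here is a nitro group (-[N+](=O)[O-]), but there is no C#N triple bond. No other fragment satisfies the full query, so there is no match.

No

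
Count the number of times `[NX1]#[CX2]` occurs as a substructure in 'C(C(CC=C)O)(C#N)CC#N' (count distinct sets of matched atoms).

2

[NX1]#[CX2] is the SMARTS for a nitrile: a nitrogen triple-bonded to a two-connected carbon.
The molecule carries 2 separate instances of a nitrile (-C#N) meeting every constraint; each maps to a distinct set of atoms, giving 2 matches.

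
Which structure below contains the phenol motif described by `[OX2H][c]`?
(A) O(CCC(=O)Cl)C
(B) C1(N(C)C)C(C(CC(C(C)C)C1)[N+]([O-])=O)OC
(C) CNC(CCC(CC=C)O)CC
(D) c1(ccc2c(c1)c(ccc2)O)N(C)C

D

[OX2H][c] describes a hydroxyl oxygen attached to an aromatic carbon (a phenol).
(A) has a methoxy ether (-OCH3) but the oxygen has H0, not H1.
(B) has a methoxy ether (-OCH3) but the oxygen has H0, not H1.
(C) has a hydroxyl group (-OH) but the -OH is on an aliphatic carbon, not an aromatic c.
(D) contains a hydroxyl group (-OH), which satisfies every atom and bond constraint.
So the answer is (D).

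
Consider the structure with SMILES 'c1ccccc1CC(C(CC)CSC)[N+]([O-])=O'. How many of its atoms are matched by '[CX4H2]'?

The query [CX4H2] means: sp3 carbon (X4) with exactly two hydrogens.
Check the 17 heavy atoms by environment: 3× C (H2, X4) → match; 2× C (H1, X4) → no; 1× N (charge +1, H0, X3) → no; 1× O (charge -1, H0, X1) → no; 1× O (H0, X1) → no; 1× c (aromatic, H0, X3) → no; 5× c (aromatic, H1, X3) → no; 2× C (H3, X4) → no; 1× S (H0, X2) → no.
That gives 3 matching atoms.

3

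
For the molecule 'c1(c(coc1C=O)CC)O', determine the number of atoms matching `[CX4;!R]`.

2

The query [CX4;!R] means: aliphatic carbon with four total connections, not in a ring.
Check the 10 heavy atoms by environment: 1× o (aromatic, X2, in 5-ring) → no; 4× c (aromatic, X3, in 5-ring) → no; 2× C (X4, acyclic) → match; 1× C (X3, acyclic) → no; 1× O (X1, acyclic) → no; 1× O (X2, acyclic) → no.
That gives 2 matching atoms.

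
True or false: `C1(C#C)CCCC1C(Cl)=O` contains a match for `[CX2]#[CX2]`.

True

The pattern [CX2]#[CX2] describes a carbon-carbon triple bond — an alkyne.
The molecule carries an ethynyl group (-C#CH), whose atoms satisfy every constraint of the query, so the pattern matches.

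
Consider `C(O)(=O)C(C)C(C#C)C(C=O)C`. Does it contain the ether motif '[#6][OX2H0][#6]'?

The pattern [#6][OX2H0][#6] describes an aliphatic oxygen bridging two carbons with no H on the oxygen — an ether.
The closest candidate here is a carboxylic acid group (-C(=O)OH), but the -OH oxygen has H1; the =O is OX1, not OX2. No other fragment satisfies the full query, so there is no match.

No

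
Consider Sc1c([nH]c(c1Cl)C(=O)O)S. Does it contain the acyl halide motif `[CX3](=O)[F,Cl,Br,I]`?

No

The pattern [CX3](=O)[F,Cl,Br,I] describes a carbonyl carbon bonded to a halogen — an acyl halide.
The closest candidate here is a carboxylic acid group (-C(=O)OH), but the carbonyl is bonded to -OH, not to a halogen. No other fragment satisfies the full query, so there is no match.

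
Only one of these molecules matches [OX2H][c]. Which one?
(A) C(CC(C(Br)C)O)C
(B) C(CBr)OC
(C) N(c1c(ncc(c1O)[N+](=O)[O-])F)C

[OX2H][c] describes a hydroxyl oxygen attached to an aromatic carbon (a phenol).
(A) has a hydroxyl group (-OH) but the -OH is on an aliphatic carbon, not an aromatic c.
(B) has a methoxy ether (-OCH3) but the oxygen has H0, not H1.
(C) contains a hydroxyl group (-OH), which satisfies every atom and bond constraint.
So the answer is (C).

C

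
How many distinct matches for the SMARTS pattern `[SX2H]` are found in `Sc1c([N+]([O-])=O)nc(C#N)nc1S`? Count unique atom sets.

2

[SX2H] is the SMARTS for a thiol: an aliphatic sulfur with two connections, one being H.
The molecule carries 2 separate instances of a thiol (-SH) meeting every constraint; each maps to a distinct set of atoms, giving 2 matches.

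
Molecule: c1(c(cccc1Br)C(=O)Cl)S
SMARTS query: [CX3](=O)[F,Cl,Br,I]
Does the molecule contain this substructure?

Yes

The pattern [CX3](=O)[F,Cl,Br,I] describes a carbonyl carbon bonded to a halogen — an acyl halide.
The molecule carries an acyl chloride (-C(=O)Cl), whose atoms satisfy every constraint of the query, so the pattern matches.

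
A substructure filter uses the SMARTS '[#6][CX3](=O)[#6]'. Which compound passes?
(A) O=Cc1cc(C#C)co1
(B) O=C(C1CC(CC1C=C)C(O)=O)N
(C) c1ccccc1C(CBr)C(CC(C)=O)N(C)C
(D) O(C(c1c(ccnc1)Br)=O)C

[#6][CX3](=O)[#6] describes a carbonyl carbon (no H) flanked by two carbons (a ketone).
(A) has an aldehyde (-CHO) but the carbonyl carbon has H1, so it is not flanked by two carbons.
(B) has a carboxylic acid group (-C(=O)OH) but one neighbour of the carbonyl carbon is O, not C.
(C) contains an acetyl/ketone group (-C(=O)CH3), which satisfies every atom and bond constraint.
(D) has a methyl-ester group (-C(=O)OCH3) but one neighbour of the carbonyl carbon is O, not C.
So the answer is (C).

C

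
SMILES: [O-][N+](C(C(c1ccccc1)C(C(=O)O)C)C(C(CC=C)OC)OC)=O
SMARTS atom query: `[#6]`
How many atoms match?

18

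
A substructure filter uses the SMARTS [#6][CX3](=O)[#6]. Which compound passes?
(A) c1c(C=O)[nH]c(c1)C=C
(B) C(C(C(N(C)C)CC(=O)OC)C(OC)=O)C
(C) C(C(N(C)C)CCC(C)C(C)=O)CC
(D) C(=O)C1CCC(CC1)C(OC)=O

C

[#6][CX3](=O)[#6] describes a carbonyl carbon (no H) flanked by two carbons (a ketone).
(A) has an aldehyde (-CHO) but the carbonyl carbon has H1, so it is not flanked by two carbons.
(B) has a methyl-ester group (-C(=O)OCH3) but one neighbour of the carbonyl carbon is O, not C.
(C) contains an acetyl/ketone group (-C(=O)CH3), which satisfies every atom and bond constraint.
(D) has an aldehyde (-CHO) but the carbonyl carbon has H1, so it is not flanked by two carbons.
So the answer is (C).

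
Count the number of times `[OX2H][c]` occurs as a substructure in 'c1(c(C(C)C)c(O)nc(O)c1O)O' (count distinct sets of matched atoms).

[OX2H][c] is the SMARTS for a phenol: a hydroxyl oxygen attached to an aromatic carbon.
The molecule carries 4 separate instances of a hydroxyl group (-OH) meeting every constraint; each maps to a distinct set of atoms, giving 4 matches.

4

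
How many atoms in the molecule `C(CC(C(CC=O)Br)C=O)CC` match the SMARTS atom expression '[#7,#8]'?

2

The query [#7,#8] means: nitrogen or oxygen (comma = OR).
Check the 12 heavy atoms by environment: 9× C → no; 2× O → match; 1× Br → no.
That gives 2 matching atoms.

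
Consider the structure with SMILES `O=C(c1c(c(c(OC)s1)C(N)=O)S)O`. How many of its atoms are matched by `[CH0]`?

The query [CH0] means: aliphatic carbon with no attached hydrogen.
Check the 14 heavy atoms by environment: 1× s (aromatic, H0) → no; 4× c (aromatic, H0) → no; 2× C (H0) → match; 3× O (H0) → no; 1× N (H2) → no; 1× C (H3) → no; 1× O (H1) → no; 1× S (H1) → no.
That gives 2 matching atoms.

2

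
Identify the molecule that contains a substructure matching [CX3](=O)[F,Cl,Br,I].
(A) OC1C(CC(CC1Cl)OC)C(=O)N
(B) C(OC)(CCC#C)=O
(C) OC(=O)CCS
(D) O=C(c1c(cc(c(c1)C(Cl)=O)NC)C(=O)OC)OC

D

[CX3](=O)[F,Cl,Br,I] describes a carbonyl carbon bonded to a halogen (an acyl halide).
(A) has a chloro substituent but the Cl is not on a carbonyl carbon.
(B) has a methyl-ester group (-C(=O)OCH3) but the carbonyl is bonded to -O-C, not to a halogen.
(C) has a carboxylic acid group (-C(=O)OH) but the carbonyl is bonded to -OH, not to a halogen.
(D) contains an acyl chloride (-C(=O)Cl), which satisfies every atom and bond constraint.
So the answer is (D).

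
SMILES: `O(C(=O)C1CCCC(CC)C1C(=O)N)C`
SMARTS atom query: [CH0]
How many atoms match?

2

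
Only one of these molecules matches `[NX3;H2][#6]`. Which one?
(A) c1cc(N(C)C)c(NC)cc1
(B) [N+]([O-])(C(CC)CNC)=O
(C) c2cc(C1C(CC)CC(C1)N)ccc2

C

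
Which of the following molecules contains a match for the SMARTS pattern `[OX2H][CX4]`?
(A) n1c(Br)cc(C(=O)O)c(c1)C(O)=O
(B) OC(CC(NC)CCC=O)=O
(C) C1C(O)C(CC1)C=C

[OX2H][CX4] describes a hydroxyl oxygen bound to an sp3 (X4) carbon (an aliphatic alcohol).
(A) has a carboxylic acid group (-C(=O)OH) but the -OH is on a CX3 carbonyl carbon, not a CX4 carbon.
(B) has a carboxylic acid group (-C(=O)OH) but the -OH is on a CX3 carbonyl carbon, not a CX4 carbon.
(C) contains a hydroxyl group (-OH), which satisfies every atom and bond constraint.
So the answer is (C).

C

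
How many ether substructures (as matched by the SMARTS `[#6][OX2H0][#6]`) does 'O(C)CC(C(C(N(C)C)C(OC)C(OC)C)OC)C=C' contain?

[#6][OX2H0][#6] is the SMARTS for an ether: an aliphatic oxygen bridging two carbons with no H on the oxygen.
The molecule carries 4 separate instances of a methoxy ether (-OCH3) meeting every constraint; each maps to a distinct set of atoms, giving 4 matches.

4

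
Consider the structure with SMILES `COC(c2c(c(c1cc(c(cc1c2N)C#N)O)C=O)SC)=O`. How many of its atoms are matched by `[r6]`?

10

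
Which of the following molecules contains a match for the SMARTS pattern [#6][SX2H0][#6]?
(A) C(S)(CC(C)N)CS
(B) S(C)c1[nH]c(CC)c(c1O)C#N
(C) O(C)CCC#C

B

[#6][SX2H0][#6] describes an aliphatic sulfur bridging two carbons with no H on the sulfur (a thioether).
(A) has a thiol (-SH) but the sulfur has H1, not H0 bridging two carbons.
(B) contains a methylthio ether (-SCH3), which satisfies every atom and bond constraint.
(C) has a methoxy ether (-OCH3) but the bridging atom is O, not S.
So the answer is (B).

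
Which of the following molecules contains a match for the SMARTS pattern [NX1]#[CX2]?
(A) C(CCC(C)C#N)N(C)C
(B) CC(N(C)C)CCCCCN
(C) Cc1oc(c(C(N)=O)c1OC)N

A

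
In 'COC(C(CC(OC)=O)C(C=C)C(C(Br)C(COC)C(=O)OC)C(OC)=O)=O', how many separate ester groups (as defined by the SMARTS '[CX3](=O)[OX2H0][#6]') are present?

4

[CX3](=O)[OX2H0][#6] is the SMARTS for an ester: a carbonyl carbon bonded to an oxygen that is itself bonded to carbon (no H on that O).
The molecule carries 4 separate instances of a methyl-ester group (-C(=O)OCH3) meeting every constraint; each maps to a distinct set of atoms, giving 4 matches.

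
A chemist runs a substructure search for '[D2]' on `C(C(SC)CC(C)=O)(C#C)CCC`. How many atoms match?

5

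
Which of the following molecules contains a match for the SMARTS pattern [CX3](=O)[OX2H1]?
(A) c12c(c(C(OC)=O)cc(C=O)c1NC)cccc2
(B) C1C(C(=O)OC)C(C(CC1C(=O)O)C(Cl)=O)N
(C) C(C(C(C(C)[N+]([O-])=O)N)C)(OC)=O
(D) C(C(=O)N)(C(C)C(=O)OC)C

B

[CX3](=O)[OX2H1] describes an sp2 carbon double-bonded to O and single-bonded to an -OH oxygen (a carboxylic acid).
(A) has a methyl-ester group (-C(=O)OCH3) but the singly-bonded O has no H (OX2H0, not OX2H1).
(B) contains a carboxylic acid group (-C(=O)OH), which satisfies every atom and bond constraint.
(C) has a methyl-ester group (-C(=O)OCH3) but the singly-bonded O has no H (OX2H0, not OX2H1).
(D) has a methyl-ester group (-C(=O)OCH3) but the singly-bonded O has no H (OX2H0, not OX2H1).
So the answer is (B).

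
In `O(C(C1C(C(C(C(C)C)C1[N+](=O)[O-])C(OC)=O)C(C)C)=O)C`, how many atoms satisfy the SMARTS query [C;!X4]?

2

The query [C;!X4] means: aliphatic carbon that does not have four total connections.
Check the 22 heavy atoms by environment: 13× C (X4) → no; 1× N (charge +1, X3) → no; 1× O (charge -1, X1) → no; 3× O (X1) → no; 2× C (X3) → match; 2× O (X2) → no.
That gives 2 matching atoms.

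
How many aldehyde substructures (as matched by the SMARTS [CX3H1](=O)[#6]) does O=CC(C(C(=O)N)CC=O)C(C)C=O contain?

[CX3H1](=O)[#6] is the SMARTS for an aldehyde: an sp2 carbon with one H, double-bonded to O and single-bonded to carbon.
The molecule carries 3 separate instances of an aldehyde (-CHO) meeting every constraint; each maps to a distinct set of atoms, giving 3 matches.

3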